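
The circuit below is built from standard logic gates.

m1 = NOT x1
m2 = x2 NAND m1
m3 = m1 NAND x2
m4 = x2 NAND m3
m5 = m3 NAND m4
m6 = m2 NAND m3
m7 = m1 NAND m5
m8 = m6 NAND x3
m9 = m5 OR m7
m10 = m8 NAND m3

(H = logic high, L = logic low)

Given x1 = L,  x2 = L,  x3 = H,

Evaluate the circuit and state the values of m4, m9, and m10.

m4 = H  m9 = H  m10 = L

m1 = NOT x1 = NOT L = H
m2 = x2 NAND m1 = L NAND H = H
m3 = m1 NAND x2 = H NAND L = H
m4 = x2 NAND m3 = L NAND H = H
m5 = m3 NAND m4 = H NAND H = L
m6 = m2 NAND m3 = H NAND H = L
m7 = m1 NAND m5 = H NAND L = H
m8 = m6 NAND x3 = L NAND H = H
m9 = m5 OR m7 = L OR H = H
m10 = m8 NAND m3 = H NAND H = L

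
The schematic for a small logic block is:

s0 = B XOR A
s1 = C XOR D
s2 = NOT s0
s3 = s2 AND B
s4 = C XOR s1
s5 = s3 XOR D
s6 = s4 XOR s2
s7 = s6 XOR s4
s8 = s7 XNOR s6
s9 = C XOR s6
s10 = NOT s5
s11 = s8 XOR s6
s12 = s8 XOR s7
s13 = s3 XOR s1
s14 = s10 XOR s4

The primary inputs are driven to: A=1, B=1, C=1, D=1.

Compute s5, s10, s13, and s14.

s0 = B XOR A = 1 XOR 1 = 0
s1 = C XOR D = 1 XOR 1 = 0
s2 = NOT s0 = NOT 0 = 1
s3 = s2 AND B = 1 AND 1 = 1
s4 = C XOR s1 = 1 XOR 0 = 1
s5 = s3 XOR D = 1 XOR 1 = 0
s10 = NOT s5 = NOT 0 = 1
s13 = s3 XOR s1 = 1 XOR 0 = 1
s14 = s10 XOR s4 = 1 XOR 1 = 0

s5 = 0; s10 = 1; s13 = 1; s14 = 0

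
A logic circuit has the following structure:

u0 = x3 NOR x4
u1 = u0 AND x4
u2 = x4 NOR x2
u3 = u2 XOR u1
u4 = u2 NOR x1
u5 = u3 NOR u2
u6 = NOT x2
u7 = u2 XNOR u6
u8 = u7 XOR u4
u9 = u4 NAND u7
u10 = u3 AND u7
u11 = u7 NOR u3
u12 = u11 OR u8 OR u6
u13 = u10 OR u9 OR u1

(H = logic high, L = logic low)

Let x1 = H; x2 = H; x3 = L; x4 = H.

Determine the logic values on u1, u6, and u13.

u0 = x3 NOR x4 = L NOR H = L
u1 = u0 AND x4 = L AND H = L
u2 = x4 NOR x2 = H NOR H = L
u3 = u2 XOR u1 = L XOR L = L
u4 = u2 NOR x1 = L NOR H = L
u6 = NOT x2 = NOT H = L
u7 = u2 XNOR u6 = L XNOR L = H
u9 = u4 NAND u7 = L NAND H = H
u10 = u3 AND u7 = L AND H = L
u13 = u10 OR u9 OR u1 = L OR H OR L = H

u1 = L  u6 = L  u13 = H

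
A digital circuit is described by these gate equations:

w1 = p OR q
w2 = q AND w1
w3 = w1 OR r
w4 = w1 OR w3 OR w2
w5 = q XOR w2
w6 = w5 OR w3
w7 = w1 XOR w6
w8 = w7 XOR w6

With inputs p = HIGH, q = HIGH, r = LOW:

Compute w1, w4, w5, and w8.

w1 = p OR q = HIGH OR HIGH = HIGH
w2 = q AND w1 = HIGH AND HIGH = HIGH
w3 = w1 OR r = HIGH OR LOW = HIGH
w4 = w1 OR w3 OR w2 = HIGH OR HIGH OR HIGH = HIGH
w5 = q XOR w2 = HIGH XOR HIGH = LOW
w6 = w5 OR w3 = LOW OR HIGH = HIGH
w7 = w1 XOR w6 = HIGH XOR HIGH = LOW
w8 = w7 XOR w6 = LOW XOR HIGH = HIGH

w1 = HIGH, w4 = HIGH, w5 = LOW, w8 = HIGH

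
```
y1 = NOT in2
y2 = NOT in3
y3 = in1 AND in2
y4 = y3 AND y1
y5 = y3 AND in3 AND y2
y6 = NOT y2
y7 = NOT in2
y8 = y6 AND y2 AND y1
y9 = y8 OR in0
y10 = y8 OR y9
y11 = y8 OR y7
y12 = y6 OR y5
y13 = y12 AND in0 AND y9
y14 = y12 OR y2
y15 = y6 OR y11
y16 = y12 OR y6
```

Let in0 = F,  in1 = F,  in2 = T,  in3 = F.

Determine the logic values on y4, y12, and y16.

y1 = NOT in2 = NOT T = F
y2 = NOT in3 = NOT F = T
y3 = in1 AND in2 = F AND T = F
y4 = y3 AND y1 = F AND F = F
y5 = y3 AND in3 AND y2 = F AND F AND T = F
y6 = NOT y2 = NOT T = F
y12 = y6 OR y5 = F OR F = F
y16 = y12 OR y6 = F OR F = F

y4 = F  y12 = F  y16 = F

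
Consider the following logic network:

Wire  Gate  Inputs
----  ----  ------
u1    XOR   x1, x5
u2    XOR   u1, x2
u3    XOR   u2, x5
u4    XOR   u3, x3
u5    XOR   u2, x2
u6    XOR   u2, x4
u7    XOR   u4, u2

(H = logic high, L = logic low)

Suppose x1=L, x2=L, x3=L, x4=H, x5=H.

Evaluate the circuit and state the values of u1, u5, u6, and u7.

u1 = x1 XOR x5 = L XOR H = H
u2 = u1 XOR x2 = H XOR L = H
u3 = u2 XOR x5 = H XOR H = L
u4 = u3 XOR x3 = L XOR L = L
u5 = u2 XOR x2 = H XOR L = H
u6 = u2 XOR x4 = H XOR H = L
u7 = u4 XOR u2 = L XOR H = H

u1 = H, u5 = H, u6 = L, u7 = H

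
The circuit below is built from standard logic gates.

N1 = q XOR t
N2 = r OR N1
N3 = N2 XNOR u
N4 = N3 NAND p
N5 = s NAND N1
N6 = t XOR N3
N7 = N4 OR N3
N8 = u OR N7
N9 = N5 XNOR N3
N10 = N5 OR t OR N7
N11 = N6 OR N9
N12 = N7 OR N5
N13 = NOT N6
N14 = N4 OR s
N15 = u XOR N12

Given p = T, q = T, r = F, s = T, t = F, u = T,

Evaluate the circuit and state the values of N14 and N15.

N14 = T; N15 = F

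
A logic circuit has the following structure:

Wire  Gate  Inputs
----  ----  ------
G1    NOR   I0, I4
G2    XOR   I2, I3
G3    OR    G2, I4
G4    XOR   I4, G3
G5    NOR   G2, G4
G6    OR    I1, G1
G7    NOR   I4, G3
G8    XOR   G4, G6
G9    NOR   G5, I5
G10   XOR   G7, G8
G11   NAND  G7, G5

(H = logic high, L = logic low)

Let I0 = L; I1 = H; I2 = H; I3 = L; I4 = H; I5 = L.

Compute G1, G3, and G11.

G1 = L, G3 = H, G11 = H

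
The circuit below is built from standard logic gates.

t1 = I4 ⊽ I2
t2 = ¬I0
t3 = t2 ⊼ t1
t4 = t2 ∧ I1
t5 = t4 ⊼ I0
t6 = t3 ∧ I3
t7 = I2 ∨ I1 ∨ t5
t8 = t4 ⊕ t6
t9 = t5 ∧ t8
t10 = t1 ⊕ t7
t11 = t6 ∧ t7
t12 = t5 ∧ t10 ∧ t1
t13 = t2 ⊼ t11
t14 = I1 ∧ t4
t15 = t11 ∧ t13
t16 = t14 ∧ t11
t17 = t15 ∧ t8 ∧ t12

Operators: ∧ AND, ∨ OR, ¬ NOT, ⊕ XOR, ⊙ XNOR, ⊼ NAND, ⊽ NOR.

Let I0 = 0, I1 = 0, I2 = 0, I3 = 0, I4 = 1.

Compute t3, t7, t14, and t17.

t3 = 1  t7 = 1  t14 = 0  t17 = 0

t1 = I4 NOR I2 = 1 NOR 0 = 0
t2 = NOT I0 = NOT 0 = 1
t3 = t2 NAND t1 = 1 NAND 0 = 1
t4 = t2 AND I1 = 1 AND 0 = 0
t5 = t4 NAND I0 = 0 NAND 0 = 1
t6 = t3 AND I3 = 1 AND 0 = 0
t7 = I2 OR I1 OR t5 = 0 OR 0 OR 1 = 1
t8 = t4 XOR t6 = 0 XOR 0 = 0
t10 = t1 XOR t7 = 0 XOR 1 = 1
t11 = t6 AND t7 = 0 AND 1 = 0
t12 = t5 AND t10 AND t1 = 1 AND 1 AND 0 = 0
t13 = t2 NAND t11 = 1 NAND 0 = 1
t14 = I1 AND t4 = 0 AND 0 = 0
t15 = t11 AND t13 = 0 AND 1 = 0
t17 = t15 AND t8 AND t12 = 0 AND 0 AND 0 = 0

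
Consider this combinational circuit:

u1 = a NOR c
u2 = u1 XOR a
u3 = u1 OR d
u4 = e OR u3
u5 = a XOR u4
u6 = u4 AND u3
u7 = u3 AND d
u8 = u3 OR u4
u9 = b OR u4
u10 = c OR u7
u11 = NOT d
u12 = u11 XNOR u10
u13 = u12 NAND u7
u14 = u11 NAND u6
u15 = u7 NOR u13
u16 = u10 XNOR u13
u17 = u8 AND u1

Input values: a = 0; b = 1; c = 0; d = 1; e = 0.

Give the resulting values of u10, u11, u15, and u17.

u10 = 1, u11 = 0, u15 = 0, u17 = 1

u1 = a NOR c = 0 NOR 0 = 1
u3 = u1 OR d = 1 OR 1 = 1
u4 = e OR u3 = 0 OR 1 = 1
u7 = u3 AND d = 1 AND 1 = 1
u8 = u3 OR u4 = 1 OR 1 = 1
u10 = c OR u7 = 0 OR 1 = 1
u11 = NOT d = NOT 1 = 0
u12 = u11 XNOR u10 = 0 XNOR 1 = 0
u13 = u12 NAND u7 = 0 NAND 1 = 1
u15 = u7 NOR u13 = 1 NOR 1 = 0
u17 = u8 AND u1 = 1 AND 1 = 1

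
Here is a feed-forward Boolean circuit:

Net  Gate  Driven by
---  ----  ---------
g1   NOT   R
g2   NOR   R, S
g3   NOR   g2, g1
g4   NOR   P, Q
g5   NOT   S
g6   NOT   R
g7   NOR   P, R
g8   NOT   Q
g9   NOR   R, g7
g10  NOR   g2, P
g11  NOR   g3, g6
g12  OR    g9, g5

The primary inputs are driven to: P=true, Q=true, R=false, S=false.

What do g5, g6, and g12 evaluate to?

g5 = true, g6 = true, g12 = true

g5 = NOT S = NOT false = true
g6 = NOT R = NOT false = true
g7 = P NOR R = true NOR false = false
g9 = R NOR g7 = false NOR false = true
g12 = g9 OR g5 = true OR true = true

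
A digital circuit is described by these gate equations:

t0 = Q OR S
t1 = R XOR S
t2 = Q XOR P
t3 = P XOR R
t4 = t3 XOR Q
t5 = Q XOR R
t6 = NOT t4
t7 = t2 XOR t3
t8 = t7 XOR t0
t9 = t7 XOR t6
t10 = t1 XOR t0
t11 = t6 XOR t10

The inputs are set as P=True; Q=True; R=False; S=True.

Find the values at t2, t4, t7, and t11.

t2 = False; t4 = False; t7 = True; t11 = True

t0 = Q OR S = True OR True = True
t1 = R XOR S = False XOR True = True
t2 = Q XOR P = True XOR True = False
t3 = P XOR R = True XOR False = True
t4 = t3 XOR Q = True XOR True = False
t6 = NOT t4 = NOT False = True
t7 = t2 XOR t3 = False XOR True = True
t10 = t1 XOR t0 = True XOR True = False
t11 = t6 XOR t10 = True XOR False = True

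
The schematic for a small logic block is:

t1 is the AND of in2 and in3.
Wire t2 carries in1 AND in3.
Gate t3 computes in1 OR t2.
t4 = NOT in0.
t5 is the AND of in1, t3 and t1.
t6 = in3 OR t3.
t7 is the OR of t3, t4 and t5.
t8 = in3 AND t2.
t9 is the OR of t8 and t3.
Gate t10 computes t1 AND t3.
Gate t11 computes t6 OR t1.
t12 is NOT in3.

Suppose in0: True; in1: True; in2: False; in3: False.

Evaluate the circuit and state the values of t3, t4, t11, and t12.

t3 = True, t4 = False, t11 = True, t12 = True

t1 = in2 AND in3 = False AND False = False
t2 = in1 AND in3 = True AND False = False
t3 = in1 OR t2 = True OR False = True
t4 = NOT in0 = NOT True = False
t6 = in3 OR t3 = False OR True = True
t11 = t6 OR t1 = True OR False = True
t12 = NOT in3 = NOT False = True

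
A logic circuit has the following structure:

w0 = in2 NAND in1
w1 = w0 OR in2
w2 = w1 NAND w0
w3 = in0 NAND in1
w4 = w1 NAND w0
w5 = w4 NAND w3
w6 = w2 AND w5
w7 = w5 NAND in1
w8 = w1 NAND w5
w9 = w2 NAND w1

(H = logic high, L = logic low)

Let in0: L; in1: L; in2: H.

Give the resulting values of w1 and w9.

w1 = H, w9 = H

w0 = in2 NAND in1 = H NAND L = H
w1 = w0 OR in2 = H OR H = H
w2 = w1 NAND w0 = H NAND H = L
w9 = w2 NAND w1 = L NAND H = H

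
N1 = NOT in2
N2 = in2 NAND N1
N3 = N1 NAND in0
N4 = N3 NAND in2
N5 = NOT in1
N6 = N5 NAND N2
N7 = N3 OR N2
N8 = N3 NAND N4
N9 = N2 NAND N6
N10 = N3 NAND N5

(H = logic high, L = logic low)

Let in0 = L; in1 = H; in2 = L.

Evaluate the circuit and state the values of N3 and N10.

N1 = NOT in2 = NOT L = H
N3 = N1 NAND in0 = H NAND L = H
N5 = NOT in1 = NOT H = L
N10 = N3 NAND N5 = H NAND L = H

N3 = H; N10 = H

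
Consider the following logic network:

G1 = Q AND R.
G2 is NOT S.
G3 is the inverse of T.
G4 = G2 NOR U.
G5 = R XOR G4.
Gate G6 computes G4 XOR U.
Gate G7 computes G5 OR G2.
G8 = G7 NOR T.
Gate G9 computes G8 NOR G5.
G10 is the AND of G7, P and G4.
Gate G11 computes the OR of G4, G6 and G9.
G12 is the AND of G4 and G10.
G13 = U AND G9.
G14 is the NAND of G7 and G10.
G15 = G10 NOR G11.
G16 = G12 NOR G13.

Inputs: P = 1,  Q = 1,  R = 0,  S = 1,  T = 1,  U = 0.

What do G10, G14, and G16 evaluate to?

G10 = 1  G14 = 0  G16 = 0

G2 = NOT S = NOT 1 = 0
G4 = G2 NOR U = 0 NOR 0 = 1
G5 = R XOR G4 = 0 XOR 1 = 1
G7 = G5 OR G2 = 1 OR 0 = 1
G8 = G7 NOR T = 1 NOR 1 = 0
G9 = G8 NOR G5 = 0 NOR 1 = 0
G10 = G7 AND P AND G4 = 1 AND 1 AND 1 = 1
G12 = G4 AND G10 = 1 AND 1 = 1
G13 = U AND G9 = 0 AND 0 = 0
G14 = G7 NAND G10 = 1 NAND 1 = 0
G16 = G12 NOR G13 = 1 NOR 0 = 0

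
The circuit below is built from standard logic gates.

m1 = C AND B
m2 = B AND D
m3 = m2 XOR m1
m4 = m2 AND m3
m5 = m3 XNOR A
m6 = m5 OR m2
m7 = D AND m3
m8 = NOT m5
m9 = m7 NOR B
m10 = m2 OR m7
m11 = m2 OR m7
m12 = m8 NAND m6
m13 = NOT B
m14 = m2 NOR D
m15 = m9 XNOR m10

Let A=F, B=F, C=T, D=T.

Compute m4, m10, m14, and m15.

m1 = C AND B = T AND F = F
m2 = B AND D = F AND T = F
m3 = m2 XOR m1 = F XOR F = F
m4 = m2 AND m3 = F AND F = F
m7 = D AND m3 = T AND F = F
m9 = m7 NOR B = F NOR F = T
m10 = m2 OR m7 = F OR F = F
m14 = m2 NOR D = F NOR T = F
m15 = m9 XNOR m10 = T XNOR F = F

m4 = F, m10 = F, m14 = F, m15 = F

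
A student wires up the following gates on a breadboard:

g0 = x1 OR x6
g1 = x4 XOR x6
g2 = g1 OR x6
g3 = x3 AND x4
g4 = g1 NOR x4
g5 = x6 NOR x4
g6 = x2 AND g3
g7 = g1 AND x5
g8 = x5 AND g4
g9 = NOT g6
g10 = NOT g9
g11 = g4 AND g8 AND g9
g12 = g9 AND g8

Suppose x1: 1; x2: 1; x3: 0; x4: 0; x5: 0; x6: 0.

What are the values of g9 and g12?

g9 = 1, g12 = 0

g1 = x4 XOR x6 = 0 XOR 0 = 0
g3 = x3 AND x4 = 0 AND 0 = 0
g4 = g1 NOR x4 = 0 NOR 0 = 1
g6 = x2 AND g3 = 1 AND 0 = 0
g8 = x5 AND g4 = 0 AND 1 = 0
g9 = NOT g6 = NOT 0 = 1
g12 = g9 AND g8 = 1 AND 0 = 0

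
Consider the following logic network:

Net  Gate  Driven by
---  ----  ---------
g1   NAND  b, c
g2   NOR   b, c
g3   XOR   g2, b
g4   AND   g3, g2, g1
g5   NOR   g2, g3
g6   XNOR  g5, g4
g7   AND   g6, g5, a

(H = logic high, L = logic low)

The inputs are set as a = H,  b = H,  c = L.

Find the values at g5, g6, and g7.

g5 = L, g6 = H, g7 = L

g1 = b NAND c = H NAND L = H
g2 = b NOR c = H NOR L = L
g3 = g2 XOR b = L XOR H = H
g4 = g3 AND g2 AND g1 = H AND L AND H = L
g5 = g2 NOR g3 = L NOR H = L
g6 = g5 XNOR g4 = L XNOR L = H
g7 = g6 AND g5 AND a = H AND L AND H = L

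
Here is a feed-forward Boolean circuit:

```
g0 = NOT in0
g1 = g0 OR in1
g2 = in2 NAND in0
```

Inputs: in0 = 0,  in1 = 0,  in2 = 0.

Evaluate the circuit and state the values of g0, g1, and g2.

g0 = NOT in0 = NOT 0 = 1
g1 = g0 OR in1 = 1 OR 0 = 1
g2 = in2 NAND in0 = 0 NAND 0 = 1

g0 = 1; g1 = 1; g2 = 1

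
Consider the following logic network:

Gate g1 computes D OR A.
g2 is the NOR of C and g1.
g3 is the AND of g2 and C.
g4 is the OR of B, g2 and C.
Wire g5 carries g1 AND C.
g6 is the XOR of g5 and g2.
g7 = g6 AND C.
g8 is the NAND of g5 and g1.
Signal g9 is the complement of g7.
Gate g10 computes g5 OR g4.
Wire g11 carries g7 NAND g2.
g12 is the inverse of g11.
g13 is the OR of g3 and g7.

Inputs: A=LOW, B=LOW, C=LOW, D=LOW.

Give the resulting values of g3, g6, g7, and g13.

g1 = D OR A = LOW OR LOW = LOW
g2 = C NOR g1 = LOW NOR LOW = HIGH
g3 = g2 AND C = HIGH AND LOW = LOW
g5 = g1 AND C = LOW AND LOW = LOW
g6 = g5 XOR g2 = LOW XOR HIGH = HIGH
g7 = g6 AND C = HIGH AND LOW = LOW
g13 = g3 OR g7 = LOW OR LOW = LOW

g3 = LOW  g6 = HIGH  g7 = LOW  g13 = LOW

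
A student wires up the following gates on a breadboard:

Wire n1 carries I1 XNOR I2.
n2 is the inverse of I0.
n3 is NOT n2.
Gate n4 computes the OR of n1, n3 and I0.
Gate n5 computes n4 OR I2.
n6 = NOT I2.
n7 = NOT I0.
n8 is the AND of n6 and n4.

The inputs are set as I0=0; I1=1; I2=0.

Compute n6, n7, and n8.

n1 = I1 XNOR I2 = 1 XNOR 0 = 0
n2 = NOT I0 = NOT 0 = 1
n3 = NOT n2 = NOT 1 = 0
n4 = n1 OR n3 OR I0 = 0 OR 0 OR 0 = 0
n6 = NOT I2 = NOT 0 = 1
n7 = NOT I0 = NOT 0 = 1
n8 = n6 AND n4 = 1 AND 0 = 0

n6 = 1  n7 = 1  n8 = 0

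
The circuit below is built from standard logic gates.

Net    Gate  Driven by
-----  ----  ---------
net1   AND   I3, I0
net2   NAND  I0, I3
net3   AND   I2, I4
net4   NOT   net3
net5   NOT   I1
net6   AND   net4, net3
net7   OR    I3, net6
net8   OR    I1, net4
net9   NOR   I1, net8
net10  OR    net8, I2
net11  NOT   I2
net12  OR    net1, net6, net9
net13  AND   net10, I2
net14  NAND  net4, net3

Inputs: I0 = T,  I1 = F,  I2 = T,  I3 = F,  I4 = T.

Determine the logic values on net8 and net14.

net3 = I2 AND I4 = T AND T = T
net4 = NOT net3 = NOT T = F
net8 = I1 OR net4 = F OR F = F
net14 = net4 NAND net3 = F NAND T = T

net8 = F, net14 = T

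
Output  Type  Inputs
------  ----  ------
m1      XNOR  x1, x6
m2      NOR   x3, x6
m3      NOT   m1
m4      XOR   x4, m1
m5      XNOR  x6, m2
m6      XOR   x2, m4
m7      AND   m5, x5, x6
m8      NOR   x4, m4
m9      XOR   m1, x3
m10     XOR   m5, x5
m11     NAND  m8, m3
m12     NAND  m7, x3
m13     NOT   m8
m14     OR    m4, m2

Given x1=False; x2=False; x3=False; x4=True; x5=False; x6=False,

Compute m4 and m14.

m1 = x1 XNOR x6 = False XNOR False = True
m2 = x3 NOR x6 = False NOR False = True
m4 = x4 XOR m1 = True XOR True = False
m14 = m4 OR m2 = False OR True = True

m4 = False, m14 = True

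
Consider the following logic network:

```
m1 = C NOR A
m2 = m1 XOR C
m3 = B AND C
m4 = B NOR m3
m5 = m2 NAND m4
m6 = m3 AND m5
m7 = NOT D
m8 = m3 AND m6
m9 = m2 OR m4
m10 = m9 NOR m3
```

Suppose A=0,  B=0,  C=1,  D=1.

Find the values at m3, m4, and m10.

m1 = C NOR A = 1 NOR 0 = 0
m2 = m1 XOR C = 0 XOR 1 = 1
m3 = B AND C = 0 AND 1 = 0
m4 = B NOR m3 = 0 NOR 0 = 1
m9 = m2 OR m4 = 1 OR 1 = 1
m10 = m9 NOR m3 = 1 NOR 0 = 0

m3 = 0, m4 = 1, m10 = 0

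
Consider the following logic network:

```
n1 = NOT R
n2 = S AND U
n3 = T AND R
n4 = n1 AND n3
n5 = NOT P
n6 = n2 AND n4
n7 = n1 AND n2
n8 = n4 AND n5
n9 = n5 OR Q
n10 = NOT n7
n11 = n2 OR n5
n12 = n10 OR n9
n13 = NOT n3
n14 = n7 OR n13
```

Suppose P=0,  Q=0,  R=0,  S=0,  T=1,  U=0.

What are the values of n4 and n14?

n1 = NOT R = NOT 0 = 1
n2 = S AND U = 0 AND 0 = 0
n3 = T AND R = 1 AND 0 = 0
n4 = n1 AND n3 = 1 AND 0 = 0
n7 = n1 AND n2 = 1 AND 0 = 0
n13 = NOT n3 = NOT 0 = 1
n14 = n7 OR n13 = 0 OR 1 = 1

n4 = 0  n14 = 1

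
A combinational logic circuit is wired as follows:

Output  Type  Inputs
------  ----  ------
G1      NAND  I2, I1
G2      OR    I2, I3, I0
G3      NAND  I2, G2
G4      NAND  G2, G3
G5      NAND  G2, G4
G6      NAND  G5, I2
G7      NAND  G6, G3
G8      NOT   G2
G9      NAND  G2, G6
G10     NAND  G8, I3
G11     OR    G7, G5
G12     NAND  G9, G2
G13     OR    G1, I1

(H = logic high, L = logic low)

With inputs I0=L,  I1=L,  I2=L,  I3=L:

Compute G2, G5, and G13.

G1 = I2 NAND I1 = L NAND L = H
G2 = I2 OR I3 OR I0 = L OR L OR L = L
G3 = I2 NAND G2 = L NAND L = H
G4 = G2 NAND G3 = L NAND H = H
G5 = G2 NAND G4 = L NAND H = H
G13 = G1 OR I1 = H OR L = H

G2 = L  G5 = H  G13 = H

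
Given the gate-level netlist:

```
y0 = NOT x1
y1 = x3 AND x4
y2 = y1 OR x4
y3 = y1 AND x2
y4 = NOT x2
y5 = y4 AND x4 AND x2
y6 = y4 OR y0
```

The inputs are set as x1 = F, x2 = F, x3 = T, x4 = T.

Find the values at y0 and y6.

y0 = NOT x1 = NOT F = T
y4 = NOT x2 = NOT F = T
y6 = y4 OR y0 = T OR T = T

y0 = T, y6 = T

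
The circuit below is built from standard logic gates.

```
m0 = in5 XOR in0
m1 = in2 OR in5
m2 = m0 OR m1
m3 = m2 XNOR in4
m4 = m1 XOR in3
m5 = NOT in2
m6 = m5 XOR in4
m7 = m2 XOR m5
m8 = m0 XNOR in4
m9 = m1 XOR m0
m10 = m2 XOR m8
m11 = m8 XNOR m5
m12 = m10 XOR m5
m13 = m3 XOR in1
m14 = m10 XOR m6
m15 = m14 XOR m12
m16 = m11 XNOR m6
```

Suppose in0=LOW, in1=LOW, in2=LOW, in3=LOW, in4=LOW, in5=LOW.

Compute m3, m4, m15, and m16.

m0 = in5 XOR in0 = LOW XOR LOW = LOW
m1 = in2 OR in5 = LOW OR LOW = LOW
m2 = m0 OR m1 = LOW OR LOW = LOW
m3 = m2 XNOR in4 = LOW XNOR LOW = HIGH
m4 = m1 XOR in3 = LOW XOR LOW = LOW
m5 = NOT in2 = NOT LOW = HIGH
m6 = m5 XOR in4 = HIGH XOR LOW = HIGH
m8 = m0 XNOR in4 = LOW XNOR LOW = HIGH
m10 = m2 XOR m8 = LOW XOR HIGH = HIGH
m11 = m8 XNOR m5 = HIGH XNOR HIGH = HIGH
m12 = m10 XOR m5 = HIGH XOR HIGH = LOW
m14 = m10 XOR m6 = HIGH XOR HIGH = LOW
m15 = m14 XOR m12 = LOW XOR LOW = LOW
m16 = m11 XNOR m6 = HIGH XNOR HIGH = HIGH

m3 = HIGH  m4 = LOW  m15 = LOW  m16 = HIGH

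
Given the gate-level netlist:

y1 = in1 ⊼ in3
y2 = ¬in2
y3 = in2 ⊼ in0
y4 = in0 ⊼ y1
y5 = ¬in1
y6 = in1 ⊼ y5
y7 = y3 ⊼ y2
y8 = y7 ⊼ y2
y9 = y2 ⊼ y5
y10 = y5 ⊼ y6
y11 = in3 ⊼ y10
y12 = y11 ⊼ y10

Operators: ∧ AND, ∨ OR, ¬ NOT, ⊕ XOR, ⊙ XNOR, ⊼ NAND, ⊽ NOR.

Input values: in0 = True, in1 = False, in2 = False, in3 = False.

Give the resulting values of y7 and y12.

y7 = False, y12 = True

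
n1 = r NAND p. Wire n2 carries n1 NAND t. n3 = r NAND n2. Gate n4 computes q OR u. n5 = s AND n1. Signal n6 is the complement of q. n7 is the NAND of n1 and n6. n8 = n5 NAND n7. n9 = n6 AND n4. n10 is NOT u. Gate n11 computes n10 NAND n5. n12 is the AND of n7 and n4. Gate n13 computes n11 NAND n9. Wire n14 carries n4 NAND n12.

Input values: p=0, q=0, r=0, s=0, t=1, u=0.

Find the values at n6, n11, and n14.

n1 = r NAND p = 0 NAND 0 = 1
n4 = q OR u = 0 OR 0 = 0
n5 = s AND n1 = 0 AND 1 = 0
n6 = NOT q = NOT 0 = 1
n7 = n1 NAND n6 = 1 NAND 1 = 0
n10 = NOT u = NOT 0 = 1
n11 = n10 NAND n5 = 1 NAND 0 = 1
n12 = n7 AND n4 = 0 AND 0 = 0
n14 = n4 NAND n12 = 0 NAND 0 = 1

n6 = 1; n11 = 1; n14 = 1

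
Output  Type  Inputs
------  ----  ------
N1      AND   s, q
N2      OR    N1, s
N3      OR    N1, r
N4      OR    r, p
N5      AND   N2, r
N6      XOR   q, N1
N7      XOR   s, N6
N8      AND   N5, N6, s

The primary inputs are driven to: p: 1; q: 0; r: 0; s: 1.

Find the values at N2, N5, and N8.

N2 = 1  N5 = 0  N8 = 0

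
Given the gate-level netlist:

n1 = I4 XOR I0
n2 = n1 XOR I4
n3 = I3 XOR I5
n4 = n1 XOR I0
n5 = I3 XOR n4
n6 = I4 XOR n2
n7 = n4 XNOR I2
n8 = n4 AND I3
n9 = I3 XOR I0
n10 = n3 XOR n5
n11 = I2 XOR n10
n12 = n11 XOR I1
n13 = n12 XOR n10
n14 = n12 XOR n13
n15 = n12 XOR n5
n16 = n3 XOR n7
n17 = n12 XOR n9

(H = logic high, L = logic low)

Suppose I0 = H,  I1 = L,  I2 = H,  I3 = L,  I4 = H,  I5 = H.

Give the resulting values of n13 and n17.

n13 = H  n17 = L

n1 = I4 XOR I0 = H XOR H = L
n3 = I3 XOR I5 = L XOR H = H
n4 = n1 XOR I0 = L XOR H = H
n5 = I3 XOR n4 = L XOR H = H
n9 = I3 XOR I0 = L XOR H = H
n10 = n3 XOR n5 = H XOR H = L
n11 = I2 XOR n10 = H XOR L = H
n12 = n11 XOR I1 = H XOR L = H
n13 = n12 XOR n10 = H XOR L = H
n17 = n12 XOR n9 = H XOR H = L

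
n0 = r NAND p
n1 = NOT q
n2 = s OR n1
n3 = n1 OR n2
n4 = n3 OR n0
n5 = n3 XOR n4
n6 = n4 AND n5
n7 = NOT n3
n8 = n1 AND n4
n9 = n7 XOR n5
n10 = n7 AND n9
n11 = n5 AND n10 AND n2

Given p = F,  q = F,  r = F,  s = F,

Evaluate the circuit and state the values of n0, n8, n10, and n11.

n0 = T, n8 = T, n10 = F, n11 = F

n0 = r NAND p = F NAND F = T
n1 = NOT q = NOT F = T
n2 = s OR n1 = F OR T = T
n3 = n1 OR n2 = T OR T = T
n4 = n3 OR n0 = T OR T = T
n5 = n3 XOR n4 = T XOR T = F
n7 = NOT n3 = NOT T = F
n8 = n1 AND n4 = T AND T = T
n9 = n7 XOR n5 = F XOR F = F
n10 = n7 AND n9 = F AND F = F
n11 = n5 AND n10 AND n2 = F AND F AND T = F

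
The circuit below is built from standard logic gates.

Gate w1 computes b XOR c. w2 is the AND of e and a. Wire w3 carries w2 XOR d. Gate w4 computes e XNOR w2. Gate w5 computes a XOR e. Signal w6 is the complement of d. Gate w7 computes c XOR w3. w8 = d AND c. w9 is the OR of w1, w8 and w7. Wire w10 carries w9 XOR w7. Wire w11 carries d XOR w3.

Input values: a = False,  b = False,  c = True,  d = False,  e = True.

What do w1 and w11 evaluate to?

w1 = True; w11 = False

w1 = b XOR c = False XOR True = True
w2 = e AND a = True AND False = False
w3 = w2 XOR d = False XOR False = False
w11 = d XOR w3 = False XOR False = False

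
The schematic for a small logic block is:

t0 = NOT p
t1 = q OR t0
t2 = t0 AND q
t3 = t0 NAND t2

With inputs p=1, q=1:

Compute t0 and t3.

t0 = 0; t3 = 1

t0 = NOT p = NOT 1 = 0
t2 = t0 AND q = 0 AND 1 = 0
t3 = t0 NAND t2 = 0 NAND 0 = 1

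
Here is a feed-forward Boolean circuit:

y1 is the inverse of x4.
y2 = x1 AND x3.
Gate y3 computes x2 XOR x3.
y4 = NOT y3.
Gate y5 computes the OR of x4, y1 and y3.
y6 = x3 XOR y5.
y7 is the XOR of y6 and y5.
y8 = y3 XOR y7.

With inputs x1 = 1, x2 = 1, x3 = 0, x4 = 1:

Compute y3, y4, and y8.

y1 = NOT x4 = NOT 1 = 0
y3 = x2 XOR x3 = 1 XOR 0 = 1
y4 = NOT y3 = NOT 1 = 0
y5 = x4 OR y1 OR y3 = 1 OR 0 OR 1 = 1
y6 = x3 XOR y5 = 0 XOR 1 = 1
y7 = y6 XOR y5 = 1 XOR 1 = 0
y8 = y3 XOR y7 = 1 XOR 0 = 1

y3 = 1  y4 = 0  y8 = 1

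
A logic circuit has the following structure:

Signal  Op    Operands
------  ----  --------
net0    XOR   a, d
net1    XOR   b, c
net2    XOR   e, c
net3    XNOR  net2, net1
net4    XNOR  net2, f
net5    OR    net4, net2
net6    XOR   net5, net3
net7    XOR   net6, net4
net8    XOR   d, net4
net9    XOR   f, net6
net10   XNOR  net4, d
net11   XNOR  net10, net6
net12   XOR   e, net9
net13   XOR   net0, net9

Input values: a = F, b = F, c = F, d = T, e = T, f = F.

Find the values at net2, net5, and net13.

net2 = T; net5 = T; net13 = F

net0 = a XOR d = F XOR T = T
net1 = b XOR c = F XOR F = F
net2 = e XOR c = T XOR F = T
net3 = net2 XNOR net1 = T XNOR F = F
net4 = net2 XNOR f = T XNOR F = F
net5 = net4 OR net2 = F OR T = T
net6 = net5 XOR net3 = T XOR F = T
net9 = f XOR net6 = F XOR T = T
net13 = net0 XOR net9 = T XOR T = F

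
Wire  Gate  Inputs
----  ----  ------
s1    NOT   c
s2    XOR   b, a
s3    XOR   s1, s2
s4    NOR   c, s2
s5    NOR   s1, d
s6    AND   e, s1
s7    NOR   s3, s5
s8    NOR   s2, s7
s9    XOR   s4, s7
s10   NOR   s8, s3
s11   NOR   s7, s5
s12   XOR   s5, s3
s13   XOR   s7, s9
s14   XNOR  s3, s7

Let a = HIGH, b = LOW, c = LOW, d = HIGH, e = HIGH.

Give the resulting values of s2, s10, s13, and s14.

s2 = HIGH, s10 = HIGH, s13 = LOW, s14 = LOW

s1 = NOT c = NOT LOW = HIGH
s2 = b XOR a = LOW XOR HIGH = HIGH
s3 = s1 XOR s2 = HIGH XOR HIGH = LOW
s4 = c NOR s2 = LOW NOR HIGH = LOW
s5 = s1 NOR d = HIGH NOR HIGH = LOW
s7 = s3 NOR s5 = LOW NOR LOW = HIGH
s8 = s2 NOR s7 = HIGH NOR HIGH = LOW
s9 = s4 XOR s7 = LOW XOR HIGH = HIGH
s10 = s8 NOR s3 = LOW NOR LOW = HIGH
s13 = s7 XOR s9 = HIGH XOR HIGH = LOW
s14 = s3 XNOR s7 = LOW XNOR HIGH = LOW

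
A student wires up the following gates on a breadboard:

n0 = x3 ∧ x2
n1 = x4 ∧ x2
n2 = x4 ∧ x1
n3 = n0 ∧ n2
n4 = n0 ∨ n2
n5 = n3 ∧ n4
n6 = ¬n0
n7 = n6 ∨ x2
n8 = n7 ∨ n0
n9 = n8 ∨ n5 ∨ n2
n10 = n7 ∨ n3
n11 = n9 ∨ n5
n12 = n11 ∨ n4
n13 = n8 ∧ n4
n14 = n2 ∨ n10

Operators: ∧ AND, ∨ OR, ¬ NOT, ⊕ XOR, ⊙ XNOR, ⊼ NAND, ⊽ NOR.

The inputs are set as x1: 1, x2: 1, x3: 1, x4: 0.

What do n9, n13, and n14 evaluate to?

n9 = 1; n13 = 1; n14 = 1

n0 = x3 AND x2 = 1 AND 1 = 1
n2 = x4 AND x1 = 0 AND 1 = 0
n3 = n0 AND n2 = 1 AND 0 = 0
n4 = n0 OR n2 = 1 OR 0 = 1
n5 = n3 AND n4 = 0 AND 1 = 0
n6 = NOT n0 = NOT 1 = 0
n7 = n6 OR x2 = 0 OR 1 = 1
n8 = n7 OR n0 = 1 OR 1 = 1
n9 = n8 OR n5 OR n2 = 1 OR 0 OR 0 = 1
n10 = n7 OR n3 = 1 OR 0 = 1
n13 = n8 AND n4 = 1 AND 1 = 1
n14 = n2 OR n10 = 0 OR 1 = 1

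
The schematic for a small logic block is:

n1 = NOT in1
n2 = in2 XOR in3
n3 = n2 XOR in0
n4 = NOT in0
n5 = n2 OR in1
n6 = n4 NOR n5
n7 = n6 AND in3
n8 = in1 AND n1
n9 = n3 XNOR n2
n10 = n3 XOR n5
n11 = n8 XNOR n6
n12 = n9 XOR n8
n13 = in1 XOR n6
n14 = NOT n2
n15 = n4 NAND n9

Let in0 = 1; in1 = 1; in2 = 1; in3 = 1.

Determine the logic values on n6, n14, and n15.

n2 = in2 XOR in3 = 1 XOR 1 = 0
n3 = n2 XOR in0 = 0 XOR 1 = 1
n4 = NOT in0 = NOT 1 = 0
n5 = n2 OR in1 = 0 OR 1 = 1
n6 = n4 NOR n5 = 0 NOR 1 = 0
n9 = n3 XNOR n2 = 1 XNOR 0 = 0
n14 = NOT n2 = NOT 0 = 1
n15 = n4 NAND n9 = 0 NAND 0 = 1

n6 = 0  n14 = 1  n15 = 1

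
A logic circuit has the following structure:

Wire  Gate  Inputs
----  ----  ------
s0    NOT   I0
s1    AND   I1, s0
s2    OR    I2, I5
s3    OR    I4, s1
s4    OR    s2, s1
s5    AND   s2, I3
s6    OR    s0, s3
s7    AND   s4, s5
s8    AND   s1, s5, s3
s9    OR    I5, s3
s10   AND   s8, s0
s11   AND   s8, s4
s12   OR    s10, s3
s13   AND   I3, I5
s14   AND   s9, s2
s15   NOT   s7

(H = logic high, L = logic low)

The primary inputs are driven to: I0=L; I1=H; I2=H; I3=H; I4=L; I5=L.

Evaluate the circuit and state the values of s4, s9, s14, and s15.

s0 = NOT I0 = NOT L = H
s1 = I1 AND s0 = H AND H = H
s2 = I2 OR I5 = H OR L = H
s3 = I4 OR s1 = L OR H = H
s4 = s2 OR s1 = H OR H = H
s5 = s2 AND I3 = H AND H = H
s7 = s4 AND s5 = H AND H = H
s9 = I5 OR s3 = L OR H = H
s14 = s9 AND s2 = H AND H = H
s15 = NOT s7 = NOT H = L

s4 = H, s9 = H, s14 = H, s15 = L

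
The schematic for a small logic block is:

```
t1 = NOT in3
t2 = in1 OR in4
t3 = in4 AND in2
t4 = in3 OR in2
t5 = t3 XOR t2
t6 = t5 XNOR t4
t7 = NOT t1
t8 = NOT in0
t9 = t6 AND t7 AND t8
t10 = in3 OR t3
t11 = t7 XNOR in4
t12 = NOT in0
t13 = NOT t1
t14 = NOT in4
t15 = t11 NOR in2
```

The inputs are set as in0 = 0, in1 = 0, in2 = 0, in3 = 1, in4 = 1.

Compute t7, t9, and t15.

t7 = 1, t9 = 1, t15 = 0

t1 = NOT in3 = NOT 1 = 0
t2 = in1 OR in4 = 0 OR 1 = 1
t3 = in4 AND in2 = 1 AND 0 = 0
t4 = in3 OR in2 = 1 OR 0 = 1
t5 = t3 XOR t2 = 0 XOR 1 = 1
t6 = t5 XNOR t4 = 1 XNOR 1 = 1
t7 = NOT t1 = NOT 0 = 1
t8 = NOT in0 = NOT 0 = 1
t9 = t6 AND t7 AND t8 = 1 AND 1 AND 1 = 1
t11 = t7 XNOR in4 = 1 XNOR 1 = 1
t15 = t11 NOR in2 = 1 NOR 0 = 0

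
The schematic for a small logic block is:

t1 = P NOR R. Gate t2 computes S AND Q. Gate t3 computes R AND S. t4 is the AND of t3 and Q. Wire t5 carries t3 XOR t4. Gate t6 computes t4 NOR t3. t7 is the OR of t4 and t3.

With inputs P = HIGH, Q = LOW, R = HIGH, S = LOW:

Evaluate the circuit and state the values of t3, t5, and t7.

t3 = LOW, t5 = LOW, t7 = LOW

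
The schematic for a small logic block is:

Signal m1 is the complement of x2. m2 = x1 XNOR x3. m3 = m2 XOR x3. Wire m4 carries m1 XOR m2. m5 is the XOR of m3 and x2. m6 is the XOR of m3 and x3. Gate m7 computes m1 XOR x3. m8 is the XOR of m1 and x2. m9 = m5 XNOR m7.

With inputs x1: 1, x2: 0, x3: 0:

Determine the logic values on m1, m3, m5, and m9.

m1 = 1, m3 = 0, m5 = 0, m9 = 0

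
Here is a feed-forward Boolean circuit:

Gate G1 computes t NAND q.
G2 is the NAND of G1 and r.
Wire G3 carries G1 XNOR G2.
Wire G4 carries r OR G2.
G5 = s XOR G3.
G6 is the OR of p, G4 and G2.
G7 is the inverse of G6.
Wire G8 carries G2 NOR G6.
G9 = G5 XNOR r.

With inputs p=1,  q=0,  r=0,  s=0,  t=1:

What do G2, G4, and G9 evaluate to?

G2 = 1, G4 = 1, G9 = 0

G1 = t NAND q = 1 NAND 0 = 1
G2 = G1 NAND r = 1 NAND 0 = 1
G3 = G1 XNOR G2 = 1 XNOR 1 = 1
G4 = r OR G2 = 0 OR 1 = 1
G5 = s XOR G3 = 0 XOR 1 = 1
G9 = G5 XNOR r = 1 XNOR 0 = 0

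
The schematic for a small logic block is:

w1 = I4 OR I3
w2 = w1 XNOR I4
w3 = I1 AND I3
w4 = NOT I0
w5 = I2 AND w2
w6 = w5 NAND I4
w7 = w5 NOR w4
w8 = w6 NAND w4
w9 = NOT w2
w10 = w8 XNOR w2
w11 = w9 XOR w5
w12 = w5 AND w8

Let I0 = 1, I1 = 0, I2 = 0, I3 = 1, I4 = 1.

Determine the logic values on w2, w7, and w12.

w1 = I4 OR I3 = 1 OR 1 = 1
w2 = w1 XNOR I4 = 1 XNOR 1 = 1
w4 = NOT I0 = NOT 1 = 0
w5 = I2 AND w2 = 0 AND 1 = 0
w6 = w5 NAND I4 = 0 NAND 1 = 1
w7 = w5 NOR w4 = 0 NOR 0 = 1
w8 = w6 NAND w4 = 1 NAND 0 = 1
w12 = w5 AND w8 = 0 AND 1 = 0

w2 = 1; w7 = 1; w12 = 0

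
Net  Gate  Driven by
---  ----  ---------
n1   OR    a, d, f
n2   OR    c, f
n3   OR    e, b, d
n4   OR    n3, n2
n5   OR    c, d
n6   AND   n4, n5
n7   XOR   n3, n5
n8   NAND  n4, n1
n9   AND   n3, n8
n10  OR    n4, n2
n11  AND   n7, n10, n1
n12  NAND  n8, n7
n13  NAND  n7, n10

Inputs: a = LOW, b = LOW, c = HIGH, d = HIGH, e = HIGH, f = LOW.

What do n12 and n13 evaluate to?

n12 = HIGH, n13 = HIGH

n1 = a OR d OR f = LOW OR HIGH OR LOW = HIGH
n2 = c OR f = HIGH OR LOW = HIGH
n3 = e OR b OR d = HIGH OR LOW OR HIGH = HIGH
n4 = n3 OR n2 = HIGH OR HIGH = HIGH
n5 = c OR d = HIGH OR HIGH = HIGH
n7 = n3 XOR n5 = HIGH XOR HIGH = LOW
n8 = n4 NAND n1 = HIGH NAND HIGH = LOW
n10 = n4 OR n2 = HIGH OR HIGH = HIGH
n12 = n8 NAND n7 = LOW NAND LOW = HIGH
n13 = n7 NAND n10 = LOW NAND HIGH = HIGH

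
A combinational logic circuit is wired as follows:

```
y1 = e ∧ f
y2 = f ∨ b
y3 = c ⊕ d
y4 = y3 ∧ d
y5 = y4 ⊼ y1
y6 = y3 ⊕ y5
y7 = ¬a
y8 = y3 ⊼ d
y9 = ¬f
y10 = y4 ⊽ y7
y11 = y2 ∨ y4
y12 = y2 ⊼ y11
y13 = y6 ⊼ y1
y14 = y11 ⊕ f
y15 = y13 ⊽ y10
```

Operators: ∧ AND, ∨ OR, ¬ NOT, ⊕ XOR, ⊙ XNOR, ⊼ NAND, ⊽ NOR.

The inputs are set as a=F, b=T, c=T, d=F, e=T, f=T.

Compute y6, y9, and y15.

y1 = e AND f = T AND T = T
y3 = c XOR d = T XOR F = T
y4 = y3 AND d = T AND F = F
y5 = y4 NAND y1 = F NAND T = T
y6 = y3 XOR y5 = T XOR T = F
y7 = NOT a = NOT F = T
y9 = NOT f = NOT T = F
y10 = y4 NOR y7 = F NOR T = F
y13 = y6 NAND y1 = F NAND T = T
y15 = y13 NOR y10 = T NOR F = F

y6 = F; y9 = F; y15 = F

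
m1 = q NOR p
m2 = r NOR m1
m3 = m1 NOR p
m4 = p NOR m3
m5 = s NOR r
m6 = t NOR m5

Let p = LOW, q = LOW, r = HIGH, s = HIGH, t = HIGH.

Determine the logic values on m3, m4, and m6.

m3 = LOW; m4 = HIGH; m6 = LOW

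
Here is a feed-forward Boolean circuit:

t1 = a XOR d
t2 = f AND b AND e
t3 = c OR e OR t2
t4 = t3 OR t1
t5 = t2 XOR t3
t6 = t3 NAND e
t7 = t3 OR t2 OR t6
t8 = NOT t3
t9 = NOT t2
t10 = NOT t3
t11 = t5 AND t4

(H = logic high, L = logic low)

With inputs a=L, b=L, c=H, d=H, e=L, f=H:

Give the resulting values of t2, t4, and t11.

t1 = a XOR d = L XOR H = H
t2 = f AND b AND e = H AND L AND L = L
t3 = c OR e OR t2 = H OR L OR L = H
t4 = t3 OR t1 = H OR H = H
t5 = t2 XOR t3 = L XOR H = H
t11 = t5 AND t4 = H AND H = H

t2 = L, t4 = H, t11 = H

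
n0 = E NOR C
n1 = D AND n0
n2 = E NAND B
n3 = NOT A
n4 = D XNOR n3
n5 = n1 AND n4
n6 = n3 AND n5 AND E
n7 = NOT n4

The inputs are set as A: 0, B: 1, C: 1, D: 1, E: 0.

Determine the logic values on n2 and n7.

n2 = 1; n7 = 0

n2 = E NAND B = 0 NAND 1 = 1
n3 = NOT A = NOT 0 = 1
n4 = D XNOR n3 = 1 XNOR 1 = 1
n7 = NOT n4 = NOT 1 = 0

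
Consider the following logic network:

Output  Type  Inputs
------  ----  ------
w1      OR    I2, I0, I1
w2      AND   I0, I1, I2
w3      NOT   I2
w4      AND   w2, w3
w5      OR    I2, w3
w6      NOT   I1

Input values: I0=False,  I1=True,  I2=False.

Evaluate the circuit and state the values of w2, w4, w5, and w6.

w2 = I0 AND I1 AND I2 = False AND True AND False = False
w3 = NOT I2 = NOT False = True
w4 = w2 AND w3 = False AND True = False
w5 = I2 OR w3 = False OR True = True
w6 = NOT I1 = NOT True = False

w2 = False  w4 = False  w5 = True  w6 = False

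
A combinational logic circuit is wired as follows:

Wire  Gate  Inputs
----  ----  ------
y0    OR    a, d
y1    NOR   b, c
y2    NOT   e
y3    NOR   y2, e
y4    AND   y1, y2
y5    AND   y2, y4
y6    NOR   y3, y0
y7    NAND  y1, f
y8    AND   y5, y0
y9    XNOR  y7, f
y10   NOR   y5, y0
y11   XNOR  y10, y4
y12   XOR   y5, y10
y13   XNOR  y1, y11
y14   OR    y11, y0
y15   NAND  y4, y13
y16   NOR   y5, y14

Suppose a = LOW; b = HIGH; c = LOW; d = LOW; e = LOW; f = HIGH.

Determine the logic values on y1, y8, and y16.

y0 = a OR d = LOW OR LOW = LOW
y1 = b NOR c = HIGH NOR LOW = LOW
y2 = NOT e = NOT LOW = HIGH
y4 = y1 AND y2 = LOW AND HIGH = LOW
y5 = y2 AND y4 = HIGH AND LOW = LOW
y8 = y5 AND y0 = LOW AND LOW = LOW
y10 = y5 NOR y0 = LOW NOR LOW = HIGH
y11 = y10 XNOR y4 = HIGH XNOR LOW = LOW
y14 = y11 OR y0 = LOW OR LOW = LOW
y16 = y5 NOR y14 = LOW NOR LOW = HIGH

y1 = LOW, y8 = LOW, y16 = HIGH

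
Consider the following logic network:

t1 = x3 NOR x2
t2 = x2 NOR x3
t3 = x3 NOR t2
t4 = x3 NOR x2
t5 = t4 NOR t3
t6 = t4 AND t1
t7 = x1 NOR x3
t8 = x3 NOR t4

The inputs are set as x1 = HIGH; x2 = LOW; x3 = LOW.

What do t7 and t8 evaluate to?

t4 = x3 NOR x2 = LOW NOR LOW = HIGH
t7 = x1 NOR x3 = HIGH NOR LOW = LOW
t8 = x3 NOR t4 = LOW NOR HIGH = LOW

t7 = LOW, t8 = LOW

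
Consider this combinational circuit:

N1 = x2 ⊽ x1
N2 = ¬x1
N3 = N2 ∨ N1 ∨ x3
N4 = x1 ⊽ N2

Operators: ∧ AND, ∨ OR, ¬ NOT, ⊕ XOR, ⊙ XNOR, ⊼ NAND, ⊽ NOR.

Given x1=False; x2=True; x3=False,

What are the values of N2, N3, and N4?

N1 = x2 NOR x1 = True NOR False = False
N2 = NOT x1 = NOT False = True
N3 = N2 OR N1 OR x3 = True OR False OR False = True
N4 = x1 NOR N2 = False NOR True = False

N2 = True  N3 = True  N4 = False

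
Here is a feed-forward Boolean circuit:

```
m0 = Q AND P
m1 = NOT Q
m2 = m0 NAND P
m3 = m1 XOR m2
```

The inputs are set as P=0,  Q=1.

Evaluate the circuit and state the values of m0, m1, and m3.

m0 = 0  m1 = 0  m3 = 1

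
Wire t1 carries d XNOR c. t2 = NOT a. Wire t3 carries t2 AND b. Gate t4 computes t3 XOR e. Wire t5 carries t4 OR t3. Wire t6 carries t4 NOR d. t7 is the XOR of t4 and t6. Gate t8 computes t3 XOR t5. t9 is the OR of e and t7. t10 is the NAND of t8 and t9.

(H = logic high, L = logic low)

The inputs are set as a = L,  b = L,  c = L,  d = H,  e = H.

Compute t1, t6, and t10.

t1 = d XNOR c = H XNOR L = L
t2 = NOT a = NOT L = H
t3 = t2 AND b = H AND L = L
t4 = t3 XOR e = L XOR H = H
t5 = t4 OR t3 = H OR L = H
t6 = t4 NOR d = H NOR H = L
t7 = t4 XOR t6 = H XOR L = H
t8 = t3 XOR t5 = L XOR H = H
t9 = e OR t7 = H OR H = H
t10 = t8 NAND t9 = H NAND H = L

t1 = L; t6 = L; t10 = L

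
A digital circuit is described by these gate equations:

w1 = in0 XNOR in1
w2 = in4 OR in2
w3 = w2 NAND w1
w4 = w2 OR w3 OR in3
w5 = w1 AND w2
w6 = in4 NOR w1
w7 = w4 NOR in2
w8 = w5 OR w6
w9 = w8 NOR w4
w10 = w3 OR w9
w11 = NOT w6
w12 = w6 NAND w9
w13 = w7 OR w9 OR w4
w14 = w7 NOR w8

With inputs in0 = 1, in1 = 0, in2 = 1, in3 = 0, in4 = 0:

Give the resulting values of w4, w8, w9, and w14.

w4 = 1, w8 = 1, w9 = 0, w14 = 0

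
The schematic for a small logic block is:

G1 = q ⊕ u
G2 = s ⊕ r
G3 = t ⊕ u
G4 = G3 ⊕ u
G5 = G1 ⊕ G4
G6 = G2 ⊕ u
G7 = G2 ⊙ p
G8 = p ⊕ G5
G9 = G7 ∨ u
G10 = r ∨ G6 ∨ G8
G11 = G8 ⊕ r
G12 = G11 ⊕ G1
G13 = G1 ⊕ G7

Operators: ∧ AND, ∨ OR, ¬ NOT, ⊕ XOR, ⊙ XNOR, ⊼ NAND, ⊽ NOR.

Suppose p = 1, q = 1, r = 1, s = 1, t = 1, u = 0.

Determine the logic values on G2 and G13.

G1 = q XOR u = 1 XOR 0 = 1
G2 = s XOR r = 1 XOR 1 = 0
G7 = G2 XNOR p = 0 XNOR 1 = 0
G13 = G1 XOR G7 = 1 XOR 0 = 1

G2 = 0, G13 = 1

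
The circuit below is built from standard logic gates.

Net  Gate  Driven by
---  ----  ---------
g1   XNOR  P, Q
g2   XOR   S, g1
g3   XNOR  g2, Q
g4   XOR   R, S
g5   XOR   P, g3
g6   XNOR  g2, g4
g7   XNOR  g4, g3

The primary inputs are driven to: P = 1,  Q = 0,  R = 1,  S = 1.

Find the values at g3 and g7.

g3 = 0, g7 = 1

g1 = P XNOR Q = 1 XNOR 0 = 0
g2 = S XOR g1 = 1 XOR 0 = 1
g3 = g2 XNOR Q = 1 XNOR 0 = 0
g4 = R XOR S = 1 XOR 1 = 0
g7 = g4 XNOR g3 = 0 XNOR 0 = 1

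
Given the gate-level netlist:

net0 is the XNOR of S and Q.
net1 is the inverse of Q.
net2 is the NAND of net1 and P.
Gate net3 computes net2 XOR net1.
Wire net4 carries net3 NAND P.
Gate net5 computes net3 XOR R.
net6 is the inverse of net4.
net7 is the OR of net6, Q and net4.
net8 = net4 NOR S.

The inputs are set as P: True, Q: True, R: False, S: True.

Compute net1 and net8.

net1 = False; net8 = False

net1 = NOT Q = NOT True = False
net2 = net1 NAND P = False NAND True = True
net3 = net2 XOR net1 = True XOR False = True
net4 = net3 NAND P = True NAND True = False
net8 = net4 NOR S = False NOR True = False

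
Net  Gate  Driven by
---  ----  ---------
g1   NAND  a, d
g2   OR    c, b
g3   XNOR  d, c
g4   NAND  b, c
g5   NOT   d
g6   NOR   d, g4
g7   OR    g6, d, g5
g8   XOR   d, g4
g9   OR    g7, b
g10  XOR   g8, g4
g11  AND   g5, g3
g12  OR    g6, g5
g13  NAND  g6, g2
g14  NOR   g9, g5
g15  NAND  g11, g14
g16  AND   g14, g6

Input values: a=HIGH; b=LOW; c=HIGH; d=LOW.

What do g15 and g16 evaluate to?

g3 = d XNOR c = LOW XNOR HIGH = LOW
g4 = b NAND c = LOW NAND HIGH = HIGH
g5 = NOT d = NOT LOW = HIGH
g6 = d NOR g4 = LOW NOR HIGH = LOW
g7 = g6 OR d OR g5 = LOW OR LOW OR HIGH = HIGH
g9 = g7 OR b = HIGH OR LOW = HIGH
g11 = g5 AND g3 = HIGH AND LOW = LOW
g14 = g9 NOR g5 = HIGH NOR HIGH = LOW
g15 = g11 NAND g14 = LOW NAND LOW = HIGH
g16 = g14 AND g6 = LOW AND LOW = LOW

g15 = HIGH, g16 = LOW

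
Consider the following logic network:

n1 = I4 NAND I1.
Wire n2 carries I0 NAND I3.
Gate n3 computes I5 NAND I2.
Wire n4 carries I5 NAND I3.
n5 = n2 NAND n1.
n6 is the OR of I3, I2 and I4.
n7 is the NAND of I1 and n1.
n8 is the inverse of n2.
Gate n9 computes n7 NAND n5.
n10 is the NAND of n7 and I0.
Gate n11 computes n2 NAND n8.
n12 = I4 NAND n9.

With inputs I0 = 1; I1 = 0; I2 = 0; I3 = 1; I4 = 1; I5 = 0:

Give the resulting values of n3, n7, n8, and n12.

n1 = I4 NAND I1 = 1 NAND 0 = 1
n2 = I0 NAND I3 = 1 NAND 1 = 0
n3 = I5 NAND I2 = 0 NAND 0 = 1
n5 = n2 NAND n1 = 0 NAND 1 = 1
n7 = I1 NAND n1 = 0 NAND 1 = 1
n8 = NOT n2 = NOT 0 = 1
n9 = n7 NAND n5 = 1 NAND 1 = 0
n12 = I4 NAND n9 = 1 NAND 0 = 1

n3 = 1; n7 = 1; n8 = 1; n12 = 1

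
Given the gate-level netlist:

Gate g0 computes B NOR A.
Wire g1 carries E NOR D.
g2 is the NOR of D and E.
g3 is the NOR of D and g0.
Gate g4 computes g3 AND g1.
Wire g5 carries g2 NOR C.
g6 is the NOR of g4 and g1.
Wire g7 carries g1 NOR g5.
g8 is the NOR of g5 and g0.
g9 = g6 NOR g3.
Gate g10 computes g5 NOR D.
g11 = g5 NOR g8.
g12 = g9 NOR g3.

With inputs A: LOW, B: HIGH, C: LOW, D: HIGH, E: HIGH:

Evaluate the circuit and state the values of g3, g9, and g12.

g0 = B NOR A = HIGH NOR LOW = LOW
g1 = E NOR D = HIGH NOR HIGH = LOW
g3 = D NOR g0 = HIGH NOR LOW = LOW
g4 = g3 AND g1 = LOW AND LOW = LOW
g6 = g4 NOR g1 = LOW NOR LOW = HIGH
g9 = g6 NOR g3 = HIGH NOR LOW = LOW
g12 = g9 NOR g3 = LOW NOR LOW = HIGH

g3 = LOW, g9 = LOW, g12 = HIGH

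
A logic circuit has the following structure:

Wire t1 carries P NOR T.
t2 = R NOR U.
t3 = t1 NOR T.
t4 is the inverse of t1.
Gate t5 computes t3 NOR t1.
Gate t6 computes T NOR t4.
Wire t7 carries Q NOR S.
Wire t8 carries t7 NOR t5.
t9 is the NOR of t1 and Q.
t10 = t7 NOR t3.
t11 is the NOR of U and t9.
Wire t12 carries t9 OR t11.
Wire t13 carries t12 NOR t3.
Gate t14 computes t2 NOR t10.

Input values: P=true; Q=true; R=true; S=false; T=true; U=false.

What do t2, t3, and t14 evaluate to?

t1 = P NOR T = true NOR true = false
t2 = R NOR U = true NOR false = false
t3 = t1 NOR T = false NOR true = false
t7 = Q NOR S = true NOR false = false
t10 = t7 NOR t3 = false NOR false = true
t14 = t2 NOR t10 = false NOR true = false

t2 = false, t3 = false, t14 = false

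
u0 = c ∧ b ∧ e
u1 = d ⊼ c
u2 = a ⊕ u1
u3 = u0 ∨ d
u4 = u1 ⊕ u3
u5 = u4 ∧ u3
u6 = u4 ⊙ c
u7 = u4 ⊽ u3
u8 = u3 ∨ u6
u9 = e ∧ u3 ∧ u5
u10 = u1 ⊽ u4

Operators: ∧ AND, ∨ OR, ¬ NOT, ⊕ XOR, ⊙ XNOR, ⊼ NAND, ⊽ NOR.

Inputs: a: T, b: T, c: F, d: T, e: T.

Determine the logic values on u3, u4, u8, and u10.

u3 = T  u4 = F  u8 = T  u10 = F

u0 = c AND b AND e = F AND T AND T = F
u1 = d NAND c = T NAND F = T
u3 = u0 OR d = F OR T = T
u4 = u1 XOR u3 = T XOR T = F
u6 = u4 XNOR c = F XNOR F = T
u8 = u3 OR u6 = T OR T = T
u10 = u1 NOR u4 = T NOR F = F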